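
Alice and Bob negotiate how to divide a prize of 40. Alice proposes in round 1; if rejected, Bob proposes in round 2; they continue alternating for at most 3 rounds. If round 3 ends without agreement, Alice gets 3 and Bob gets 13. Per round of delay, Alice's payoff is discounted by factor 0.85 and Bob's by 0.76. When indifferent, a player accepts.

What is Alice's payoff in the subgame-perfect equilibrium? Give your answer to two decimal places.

Round 3 (Alice proposes): Bob gets 13 if talks fail, so Alice offers 13 and keeps 27.
Round 2 (Bob proposes): Alice can get 27 next round, worth 0.85 × 27 = 22.95 now; Bob offers that and keeps 17.05.
Round 1 (Alice proposes): Bob can get 17.05 next round, worth 0.76 × 17.05 = 12.958 now, so Alice offers 12.958, keeping 27.042.

27.04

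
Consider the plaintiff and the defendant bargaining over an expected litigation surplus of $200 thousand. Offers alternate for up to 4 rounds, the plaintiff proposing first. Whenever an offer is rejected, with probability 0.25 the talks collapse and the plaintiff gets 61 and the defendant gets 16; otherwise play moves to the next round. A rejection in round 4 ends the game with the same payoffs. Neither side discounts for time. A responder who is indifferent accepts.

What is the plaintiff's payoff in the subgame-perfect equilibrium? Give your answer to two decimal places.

109.05

By backward induction:
Round 4 (the defendant proposes): the plaintiff gets 61 if talks fail, so the defendant offers 61 and keeps 139.
Round 3 (the plaintiff proposes): rejecting gives the defendant an expected 0.75 × 139 + 0.25 × 16 = 108.25. The plaintiff offers 108.25 and keeps 200 − 108.25 = 91.75.
Round 2 (the defendant proposes): rejecting gives the plaintiff an expected 0.75 × 91.75 + 0.25 × 61 = 84.0625, so the defendant offers 84.0625, keeping 115.9375.
Round 1 (the plaintiff proposes): rejecting gives the defendant an expected 0.75 × 115.9375 + 0.25 × 16 = 90.953125, so the plaintiff offers 90.953125, keeping 109.046875.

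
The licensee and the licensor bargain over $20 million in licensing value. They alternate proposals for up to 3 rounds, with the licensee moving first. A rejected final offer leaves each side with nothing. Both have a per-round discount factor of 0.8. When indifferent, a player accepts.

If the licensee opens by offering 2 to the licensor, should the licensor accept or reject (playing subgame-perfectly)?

Reject

Round 3 (the licensee proposes): rejection yields 0 for the licensor; the licensee offers 0 and keeps 20.
Round 2 (the licensor proposes): the licensee can get 20 next round, worth 0.8 × 20 = 16 now; the licensor offers that and keeps 4.
So by rejecting in round 1, the licensor gets 4 next round, worth 0.8 × 4 = 3.2 now.
Offer 2 < 3.2, so the licensor rejects.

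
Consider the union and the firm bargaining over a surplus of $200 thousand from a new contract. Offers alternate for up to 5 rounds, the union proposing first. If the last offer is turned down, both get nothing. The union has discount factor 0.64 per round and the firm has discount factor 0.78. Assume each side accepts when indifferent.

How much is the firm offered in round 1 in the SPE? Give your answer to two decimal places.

84.20

By backward induction:
Round 5 (the union proposes): the firm will accept anything ≥ 0, so the union offers 0 and keeps 200.
Round 4 (the firm proposes): the union can get 200 next round, worth 0.64 × 200 = 128 now, so the firm offers 128, keeping 72.
Round 3 (the union proposes): the firm can get 72 next round, worth 0.78 × 72 = 56.16 now. The union offers 56.16 and keeps 200 − 56.16 = 143.84.
Round 2 (the firm proposes): the union can get 143.84 next round, worth 0.64 × 143.84 = 92.0576 now, so the firm offers 92.0576, keeping 107.9424.
Round 1 (the union proposes): the firm can get 107.9424 next round, worth 0.78 × 107.9424 = 84.195072 now; the union offers that and keeps 115.804928.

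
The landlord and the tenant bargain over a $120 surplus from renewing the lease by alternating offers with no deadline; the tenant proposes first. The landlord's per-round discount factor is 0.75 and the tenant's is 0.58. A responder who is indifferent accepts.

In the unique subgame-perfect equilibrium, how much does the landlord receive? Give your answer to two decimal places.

66.90

In a stationary SPE each proposer offers the other exactly their discounted continuation value.
If the tenant keeps x when proposing and the landlord keeps y when proposing, then x = 120 − 0.75y and y = 120 − 0.58x.
Solving: x = 120(1 − 0.75) / (1 − 0.58·0.75) = 30 / 0.565 ≈ 53.0973.
The landlord gets 120 − 53.0973 ≈ 66.9027.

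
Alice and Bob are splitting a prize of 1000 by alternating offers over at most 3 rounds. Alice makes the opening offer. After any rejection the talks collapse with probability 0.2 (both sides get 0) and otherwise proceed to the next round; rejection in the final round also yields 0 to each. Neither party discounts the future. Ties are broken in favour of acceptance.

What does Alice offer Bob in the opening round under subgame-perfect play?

By backward induction:
Round 3 (Alice proposes): rejection yields 0 for Bob; Alice offers 0 and keeps 1000.
Round 2 (Bob proposes): rejecting gives Alice an expected 0.8 × 1000 = 800. Bob offers 800 and keeps 1000 − 800 = 200.
Round 1 (Alice proposes): rejecting gives Bob an expected 0.8 × 200 = 160. Alice offers 160 and keeps 1000 − 160 = 840.

160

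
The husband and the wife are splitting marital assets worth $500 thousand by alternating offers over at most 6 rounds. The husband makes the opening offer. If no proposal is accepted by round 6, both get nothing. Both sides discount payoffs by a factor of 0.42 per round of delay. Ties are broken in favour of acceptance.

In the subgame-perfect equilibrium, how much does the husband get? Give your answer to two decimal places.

350.18

Round 6 (the wife proposes): the husband will accept anything ≥ 0, so the wife offers 0 and keeps 500.
Round 5 (the husband proposes): the wife can get 500 next round, worth 0.42 × 500 = 210 now; the husband offers that and keeps 290.
Round 4 (the wife proposes): the husband can get 290 next round, worth 0.42 × 290 = 121.8 now; the wife offers that and keeps 378.2.
Round 3 (the husband proposes): the wife can get 378.2 next round, worth 0.42 × 378.2 = 158.844 now. The husband offers 158.844 and keeps 500 − 158.844 = 341.156.
Round 2 (the wife proposes): the husband can get 341.156 next round, worth 0.42 × 341.156 = 143.28552 now; the wife offers that and keeps 356.71448.
Round 1 (the husband proposes): the wife can get 356.71448 next round, worth 0.42 × 356.71448 = 149.8200816 now; the husband offers that and keeps 350.1799184.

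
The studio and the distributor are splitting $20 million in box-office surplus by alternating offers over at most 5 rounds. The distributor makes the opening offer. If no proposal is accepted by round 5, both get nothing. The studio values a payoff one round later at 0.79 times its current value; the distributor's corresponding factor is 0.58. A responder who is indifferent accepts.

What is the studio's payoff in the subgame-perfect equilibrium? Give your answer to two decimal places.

By backward induction:
Round 5 (the distributor proposes): the studio will accept anything ≥ 0, so the distributor offers 0 and keeps 20.
Round 4 (the studio proposes): the distributor can get 20 next round, worth 0.58 × 20 = 11.6 now; the studio offers that and keeps 8.4.
Round 3 (the distributor proposes): the studio can get 8.4 next round, worth 0.79 × 8.4 = 6.636 now, so the distributor offers 6.636, keeping 13.364.
Round 2 (the studio proposes): the distributor can get 13.364 next round, worth 0.58 × 13.364 = 7.75112 now. The studio offers 7.75112 and keeps 20 − 7.75112 = 12.24888.
Round 1 (the distributor proposes): the studio can get 12.24888 next round, worth 0.79 × 12.24888 = 9.6766152 now, so the distributor offers 9.6766152, keeping 10.3233848.

9.68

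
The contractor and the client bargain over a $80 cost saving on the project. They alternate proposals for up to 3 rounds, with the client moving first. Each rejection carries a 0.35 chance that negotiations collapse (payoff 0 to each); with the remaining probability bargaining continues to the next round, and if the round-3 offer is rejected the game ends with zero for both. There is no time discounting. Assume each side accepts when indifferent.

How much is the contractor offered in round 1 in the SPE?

By backward induction:
Round 3 (the client proposes): the contractor will accept anything ≥ 0, so the client offers 0 and keeps 80.
Round 2 (the contractor proposes): rejecting gives the client an expected 0.65 × 80 = 52. The contractor offers 52 and keeps 80 − 52 = 28.
Round 1 (the client proposes): rejecting gives the contractor an expected 0.65 × 28 = 18.2. The client offers 18.2 and keeps 80 − 18.2 = 61.8.

18.2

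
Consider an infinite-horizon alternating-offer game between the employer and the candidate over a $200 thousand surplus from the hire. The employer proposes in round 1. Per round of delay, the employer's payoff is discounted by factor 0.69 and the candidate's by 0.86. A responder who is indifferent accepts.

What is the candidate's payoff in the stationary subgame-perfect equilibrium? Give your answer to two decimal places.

Let x be the employer's share when the employer proposes and y be the candidate's share when the candidate proposes.
The candidate accepts iff offered ≥ 0.86·y, so x = 200 − 0.86y. Symmetrically y = 200 − 0.69x.
Substituting: x = 200 − 0.86(200 − 0.69x), giving x(1 − 0.69·0.86) = 200(1 − 0.86).
So x = 200 × 0.14 / 0.4066 ≈ 68.8637, and the candidate receives 200 − x ≈ 131.1363.

131.14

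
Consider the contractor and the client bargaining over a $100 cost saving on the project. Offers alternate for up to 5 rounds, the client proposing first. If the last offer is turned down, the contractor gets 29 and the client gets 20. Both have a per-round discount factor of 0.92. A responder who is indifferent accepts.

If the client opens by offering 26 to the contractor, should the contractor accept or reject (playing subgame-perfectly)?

Work out the contractor's continuation value if the offer is rejected.
Round 5 (the client proposes): the contractor gets 29 if talks fail, so the client offers 29 and keeps 71.
Round 4 (the contractor proposes): the client can get 71 next round, worth 0.92 × 71 = 65.32 now, so the contractor offers 65.32, keeping 34.68.
Round 3 (the client proposes): the contractor can get 34.68 next round, worth 0.92 × 34.68 = 31.9056 now, so the client offers 31.9056, keeping 68.0944.
Round 2 (the contractor proposes): the client can get 68.0944 next round, worth 0.92 × 68.0944 = 62.646848 now; the contractor offers that and keeps 37.353152.
So by rejecting in round 1, the contractor gets 37.353152 next round, worth 0.92 × 37.353152 = 34.36489984 now.
Offer 26 < 34.36489984, so the contractor rejects.

Reject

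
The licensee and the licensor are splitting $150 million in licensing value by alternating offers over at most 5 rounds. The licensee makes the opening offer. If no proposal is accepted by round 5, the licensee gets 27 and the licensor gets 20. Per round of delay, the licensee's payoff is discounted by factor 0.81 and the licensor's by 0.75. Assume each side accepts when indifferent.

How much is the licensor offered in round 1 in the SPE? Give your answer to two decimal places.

41.74

Solve by backward induction from round 5.
Round 5 (the licensee proposes): the licensor gets 20 if talks fail, so the licensee offers 20 and keeps 130.
Round 4 (the licensor proposes): the licensee can get 130 next round, worth 0.81 × 130 = 105.3 now; the licensor offers that and keeps 44.7.
Round 3 (the licensee proposes): the licensor can get 44.7 next round, worth 0.75 × 44.7 = 33.525 now, so the licensee offers 33.525, keeping 116.475.
Round 2 (the licensor proposes): the licensee can get 116.475 next round, worth 0.81 × 116.475 = 94.34475 now. The licensor offers 94.34475 and keeps 150 − 94.34475 = 55.65525.
Round 1 (the licensee proposes): the licensor can get 55.65525 next round, worth 0.75 × 55.65525 = 41.7414375 now. The licensee offers 41.7414375 and keeps 150 − 41.7414375 = 108.2585625.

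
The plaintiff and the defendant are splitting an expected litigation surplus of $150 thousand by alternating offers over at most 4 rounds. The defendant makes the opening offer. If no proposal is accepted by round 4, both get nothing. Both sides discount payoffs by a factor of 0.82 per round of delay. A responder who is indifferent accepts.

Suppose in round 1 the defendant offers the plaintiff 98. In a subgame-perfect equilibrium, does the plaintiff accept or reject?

Work out the plaintiff's continuation value if the offer is rejected.
Round 4 (the plaintiff proposes): the defendant will accept anything ≥ 0, so the plaintiff offers 0 and keeps 150.
Round 3 (the defendant proposes): the plaintiff can get 150 next round, worth 0.82 × 150 = 123 now. The defendant offers 123 and keeps 150 − 123 = 27.
Round 2 (the plaintiff proposes): the defendant can get 27 next round, worth 0.82 × 27 = 22.14 now, so the plaintiff offers 22.14, keeping 127.86.
So by rejecting in round 1, the plaintiff gets 127.86 next round, worth 0.82 × 127.86 = 104.8452 now.
Offer 98 < 104.8452, so the plaintiff rejects.

Reject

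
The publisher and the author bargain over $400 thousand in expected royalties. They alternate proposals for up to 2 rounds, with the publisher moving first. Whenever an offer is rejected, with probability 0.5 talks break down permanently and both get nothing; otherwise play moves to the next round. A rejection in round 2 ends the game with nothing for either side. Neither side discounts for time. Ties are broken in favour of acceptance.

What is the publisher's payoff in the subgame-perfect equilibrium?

Round 2 (the author proposes): the publisher will accept anything ≥ 0, so the author offers 0 and keeps 400.
Round 1 (the publisher proposes): rejecting gives the author an expected 0.5 × 400 = 200, so the publisher offers 200, keeping 200.

200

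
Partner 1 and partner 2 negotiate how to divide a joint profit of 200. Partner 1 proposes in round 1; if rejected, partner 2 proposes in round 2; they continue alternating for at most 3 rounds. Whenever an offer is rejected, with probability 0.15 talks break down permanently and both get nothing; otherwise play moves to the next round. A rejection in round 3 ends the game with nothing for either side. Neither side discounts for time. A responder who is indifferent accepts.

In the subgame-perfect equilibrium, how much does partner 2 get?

Round 3 (partner 1 proposes): rejection yields 0 for partner 2; partner 1 offers 0 and keeps 200.
Round 2 (partner 2 proposes): rejecting gives partner 1 an expected 0.85 × 200 = 170; partner 2 offers that and keeps 30.
Round 1 (partner 1 proposes): rejecting gives partner 2 an expected 0.85 × 30 = 25.5; partner 1 offers that and keeps 174.5.

25.5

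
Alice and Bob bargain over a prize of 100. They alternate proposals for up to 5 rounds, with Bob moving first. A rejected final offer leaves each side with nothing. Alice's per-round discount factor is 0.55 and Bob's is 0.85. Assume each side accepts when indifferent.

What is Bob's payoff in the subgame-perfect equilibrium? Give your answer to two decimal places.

Round 5 (Bob proposes): rejection yields 0 for Alice; Bob offers 0 and keeps 100.
Round 4 (Alice proposes): Bob can get 100 next round, worth 0.85 × 100 = 85 now; Alice offers that and keeps 15.
Round 3 (Bob proposes): Alice can get 15 next round, worth 0.55 × 15 = 8.25 now; Bob offers that and keeps 91.75.
Round 2 (Alice proposes): Bob can get 91.75 next round, worth 0.85 × 91.75 = 77.9875 now, so Alice offers 77.9875, keeping 22.0125.
Round 1 (Bob proposes): Alice can get 22.0125 next round, worth 0.55 × 22.0125 = 12.106875 now; Bob offers that and keeps 87.893125.

87.89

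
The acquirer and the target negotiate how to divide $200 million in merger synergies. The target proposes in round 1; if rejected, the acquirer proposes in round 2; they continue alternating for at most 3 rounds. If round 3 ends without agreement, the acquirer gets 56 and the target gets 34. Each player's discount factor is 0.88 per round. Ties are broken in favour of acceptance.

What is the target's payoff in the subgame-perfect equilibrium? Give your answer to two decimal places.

Round 3 (the target proposes): the acquirer gets 56 if talks fail, so the target offers 56 and keeps 144.
Round 2 (the acquirer proposes): the target can get 144 next round, worth 0.88 × 144 = 126.72 now, so the acquirer offers 126.72, keeping 73.28.
Round 1 (the target proposes): the acquirer can get 73.28 next round, worth 0.88 × 73.28 = 64.4864 now. The target offers 64.4864 and keeps 200 − 64.4864 = 135.5136.

135.51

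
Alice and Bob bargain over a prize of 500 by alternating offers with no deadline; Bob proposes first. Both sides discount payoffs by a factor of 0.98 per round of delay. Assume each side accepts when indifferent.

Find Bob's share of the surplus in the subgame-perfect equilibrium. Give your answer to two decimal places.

In a stationary SPE each proposer offers the other exactly their discounted continuation value.
If Bob keeps x when proposing and Alice keeps y when proposing, then x = 500 − 0.98y and y = 500 − 0.98x.
Solving: x = 500(1 − 0.98) / (1 − 0.98·0.98) = 10 / 0.0396 ≈ 252.5253.
Alice gets 500 − 252.5253 ≈ 247.4747.

252.53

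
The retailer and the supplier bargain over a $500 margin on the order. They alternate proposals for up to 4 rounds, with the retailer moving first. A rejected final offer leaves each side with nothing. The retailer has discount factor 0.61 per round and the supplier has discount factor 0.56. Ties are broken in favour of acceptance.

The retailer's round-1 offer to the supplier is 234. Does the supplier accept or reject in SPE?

Accept

Round 4 (the supplier proposes): the retailer will accept anything ≥ 0, so the supplier offers 0 and keeps 500.
Round 3 (the retailer proposes): the supplier can get 500 next round, worth 0.56 × 500 = 280 now. The retailer offers 280 and keeps 500 − 280 = 220.
Round 2 (the supplier proposes): the retailer can get 220 next round, worth 0.61 × 220 = 134.2 now; the supplier offers that and keeps 365.8.
So by rejecting in round 1, the supplier gets 365.8 next round, worth 0.56 × 365.8 = 204.848 now.
Offer 234 ≥ 204.848, so the supplier accepts.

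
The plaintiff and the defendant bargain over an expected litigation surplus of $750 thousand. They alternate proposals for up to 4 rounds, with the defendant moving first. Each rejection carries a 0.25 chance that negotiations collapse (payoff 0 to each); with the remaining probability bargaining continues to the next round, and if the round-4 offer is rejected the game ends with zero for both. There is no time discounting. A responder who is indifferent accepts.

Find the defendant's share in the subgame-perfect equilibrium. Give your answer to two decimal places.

292.97

Round 4 (the plaintiff proposes): the defendant will accept anything ≥ 0, so the plaintiff offers 0 and keeps 750.
Round 3 (the defendant proposes): rejecting gives the plaintiff an expected 0.75 × 750 = 562.5, so the defendant offers 562.5, keeping 187.5.
Round 2 (the plaintiff proposes): rejecting gives the defendant an expected 0.75 × 187.5 = 140.625, so the plaintiff offers 140.625, keeping 609.375.
Round 1 (the defendant proposes): rejecting gives the plaintiff an expected 0.75 × 609.375 = 457.03125, so the defendant offers 457.03125, keeping 292.96875.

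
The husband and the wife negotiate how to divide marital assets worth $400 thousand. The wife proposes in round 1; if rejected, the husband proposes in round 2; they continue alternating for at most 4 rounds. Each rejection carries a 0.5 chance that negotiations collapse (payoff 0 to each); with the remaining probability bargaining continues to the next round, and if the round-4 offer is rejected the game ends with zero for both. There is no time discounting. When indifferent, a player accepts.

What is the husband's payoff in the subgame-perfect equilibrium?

150

Round 4 (the husband proposes): rejection yields 0 for the wife; the husband offers 0 and keeps 400.
Round 3 (the wife proposes): rejecting gives the husband an expected 0.5 × 400 = 200. The wife offers 200 and keeps 400 − 200 = 200.
Round 2 (the husband proposes): rejecting gives the wife an expected 0.5 × 200 = 100; the husband offers that and keeps 300.
Round 1 (the wife proposes): rejecting gives the husband an expected 0.5 × 300 = 150, so the wife offers 150, keeping 250.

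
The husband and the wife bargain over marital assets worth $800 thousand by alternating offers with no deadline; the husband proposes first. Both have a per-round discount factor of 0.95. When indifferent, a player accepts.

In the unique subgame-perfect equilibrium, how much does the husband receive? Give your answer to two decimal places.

410.26

When the husband proposes, the wife accepts any offer worth at least 0.95 times what the wife would get by proposing next round; and vice versa.
This gives x = 800 − 0.95y and y = 800 − 0.95x, where x and y are each side's share when it proposes.
Hence (1 − 0.95·0.95)x = 800(1 − 0.95), i.e. 0.0975·x = 40.
x ≈ 410.2564; the wife's share is 800 − x ≈ 389.7436.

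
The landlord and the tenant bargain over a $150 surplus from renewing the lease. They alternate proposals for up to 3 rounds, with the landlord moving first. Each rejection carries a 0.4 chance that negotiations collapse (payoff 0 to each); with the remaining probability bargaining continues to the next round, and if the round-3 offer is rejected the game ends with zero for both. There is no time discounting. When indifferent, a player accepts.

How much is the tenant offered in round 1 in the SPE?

36

Round 3 (the landlord proposes): rejection yields 0 for the tenant; the landlord offers 0 and keeps 150.
Round 2 (the tenant proposes): rejecting gives the landlord an expected 0.6 × 150 = 90; the tenant offers that and keeps 60.
Round 1 (the landlord proposes): rejecting gives the tenant an expected 0.6 × 60 = 36. The landlord offers 36 and keeps 150 − 36 = 114.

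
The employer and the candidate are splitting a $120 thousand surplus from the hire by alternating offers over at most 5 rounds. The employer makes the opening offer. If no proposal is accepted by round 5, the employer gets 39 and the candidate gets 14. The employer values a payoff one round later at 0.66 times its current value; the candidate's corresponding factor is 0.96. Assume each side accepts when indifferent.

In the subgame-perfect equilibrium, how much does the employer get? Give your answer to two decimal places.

By backward induction:
Round 5 (the employer proposes): the candidate gets 14 if talks fail, so the employer offers 14 and keeps 106.
Round 4 (the candidate proposes): the employer can get 106 next round, worth 0.66 × 106 = 69.96 now. The candidate offers 69.96 and keeps 120 − 69.96 = 50.04.
Round 3 (the employer proposes): the candidate can get 50.04 next round, worth 0.96 × 50.04 = 48.0384 now; the employer offers that and keeps 71.9616.
Round 2 (the candidate proposes): the employer can get 71.9616 next round, worth 0.66 × 71.9616 = 47.494656 now, so the candidate offers 47.494656, keeping 72.505344.
Round 1 (the employer proposes): the candidate can get 72.505344 next round, worth 0.96 × 72.505344 = 69.60513024 now; the employer offers that and keeps 50.39486976.

50.39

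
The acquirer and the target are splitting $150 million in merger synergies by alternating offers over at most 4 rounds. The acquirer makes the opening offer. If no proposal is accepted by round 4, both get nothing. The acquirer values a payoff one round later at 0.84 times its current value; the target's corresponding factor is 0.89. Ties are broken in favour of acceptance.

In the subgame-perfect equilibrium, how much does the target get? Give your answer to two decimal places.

121.16

Round 4 (the target proposes): rejection yields 0 for the acquirer; the target offers 0 and keeps 150.
Round 3 (the acquirer proposes): the target can get 150 next round, worth 0.89 × 150 = 133.5 now. The acquirer offers 133.5 and keeps 150 − 133.5 = 16.5.
Round 2 (the target proposes): the acquirer can get 16.5 next round, worth 0.84 × 16.5 = 13.86 now; the target offers that and keeps 136.14.
Round 1 (the acquirer proposes): the target can get 136.14 next round, worth 0.89 × 136.14 = 121.1646 now; the acquirer offers that and keeps 28.8354.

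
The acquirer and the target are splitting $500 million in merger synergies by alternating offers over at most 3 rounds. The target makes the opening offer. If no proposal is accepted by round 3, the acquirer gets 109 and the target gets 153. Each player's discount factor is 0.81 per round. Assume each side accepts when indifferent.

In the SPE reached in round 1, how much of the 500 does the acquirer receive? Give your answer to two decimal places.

148.46

Solve by backward induction from round 3.
Round 3 (the target proposes): the acquirer gets 109 if talks fail, so the target offers 109 and keeps 391.
Round 2 (the acquirer proposes): the target can get 391 next round, worth 0.81 × 391 = 316.71 now; the acquirer offers that and keeps 183.29.
Round 1 (the target proposes): the acquirer can get 183.29 next round, worth 0.81 × 183.29 = 148.4649 now. The target offers 148.4649 and keeps 500 − 148.4649 = 351.5351.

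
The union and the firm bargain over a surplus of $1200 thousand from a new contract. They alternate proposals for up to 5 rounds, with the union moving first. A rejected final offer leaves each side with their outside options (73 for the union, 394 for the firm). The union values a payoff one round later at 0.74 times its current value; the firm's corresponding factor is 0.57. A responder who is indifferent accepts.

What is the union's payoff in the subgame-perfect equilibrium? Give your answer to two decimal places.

Round 5 (the union proposes): the firm gets 394 if talks fail, so the union offers 394 and keeps 806.
Round 4 (the firm proposes): the union can get 806 next round, worth 0.74 × 806 = 596.44 now; the firm offers that and keeps 603.56.
Round 3 (the union proposes): the firm can get 603.56 next round, worth 0.57 × 603.56 = 344.0292 now. The union offers 344.0292 and keeps 1200 − 344.0292 = 855.9708.
Round 2 (the firm proposes): the union can get 855.9708 next round, worth 0.74 × 855.9708 = 633.418392 now; the firm offers that and keeps 566.581608.
Round 1 (the union proposes): the firm can get 566.581608 next round, worth 0.57 × 566.581608 = 322.95151656 now. The union offers 322.95151656 and keeps 1200 − 322.95151656 = 877.04848344.

877.05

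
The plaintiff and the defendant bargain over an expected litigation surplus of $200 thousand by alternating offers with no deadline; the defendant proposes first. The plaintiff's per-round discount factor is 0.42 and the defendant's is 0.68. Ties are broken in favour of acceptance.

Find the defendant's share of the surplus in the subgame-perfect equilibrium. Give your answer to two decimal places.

In a stationary SPE each proposer offers the other exactly their discounted continuation value.
If the defendant keeps x when proposing and the plaintiff keeps y when proposing, then x = 200 − 0.42y and y = 200 − 0.68x.
Solving: x = 200(1 − 0.42) / (1 − 0.68·0.42) = 116 / 0.7144 ≈ 162.3740.
The plaintiff gets 200 − 162.3740 ≈ 37.6260.

162.37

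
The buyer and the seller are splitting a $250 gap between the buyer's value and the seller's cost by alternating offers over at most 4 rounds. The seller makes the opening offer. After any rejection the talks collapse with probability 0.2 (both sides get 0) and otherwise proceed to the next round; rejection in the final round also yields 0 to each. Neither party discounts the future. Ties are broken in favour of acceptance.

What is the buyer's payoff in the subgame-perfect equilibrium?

Round 4 (the buyer proposes): the seller will accept anything ≥ 0, so the buyer offers 0 and keeps 250.
Round 3 (the seller proposes): rejecting gives the buyer an expected 0.8 × 250 = 200, so the seller offers 200, keeping 50.
Round 2 (the buyer proposes): rejecting gives the seller an expected 0.8 × 50 = 40; the buyer offers that and keeps 210.
Round 1 (the seller proposes): rejecting gives the buyer an expected 0.8 × 210 = 168; the seller offers that and keeps 82.

168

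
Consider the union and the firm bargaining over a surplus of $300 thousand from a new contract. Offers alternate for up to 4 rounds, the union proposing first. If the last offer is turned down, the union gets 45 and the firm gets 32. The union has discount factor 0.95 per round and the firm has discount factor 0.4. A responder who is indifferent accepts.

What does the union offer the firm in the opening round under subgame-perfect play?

Round 4 (the firm proposes): the union gets 45 if talks fail, so the firm offers 45 and keeps 255.
Round 3 (the union proposes): the firm can get 255 next round, worth 0.4 × 255 = 102 now, so the union offers 102, keeping 198.
Round 2 (the firm proposes): the union can get 198 next round, worth 0.95 × 198 = 188.1 now, so the firm offers 188.1, keeping 111.9.
Round 1 (the union proposes): the firm can get 111.9 next round, worth 0.4 × 111.9 = 44.76 now, so the union offers 44.76, keeping 255.24.

44.76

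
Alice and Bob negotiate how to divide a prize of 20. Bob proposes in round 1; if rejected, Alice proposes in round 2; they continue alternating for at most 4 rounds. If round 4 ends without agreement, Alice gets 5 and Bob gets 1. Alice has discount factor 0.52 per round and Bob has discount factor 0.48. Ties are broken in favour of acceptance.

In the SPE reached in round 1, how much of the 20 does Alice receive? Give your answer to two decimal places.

Round 4 (Alice proposes): Bob gets 1 if talks fail, so Alice offers 1 and keeps 19.
Round 3 (Bob proposes): Alice can get 19 next round, worth 0.52 × 19 = 9.88 now, so Bob offers 9.88, keeping 10.12.
Round 2 (Alice proposes): Bob can get 10.12 next round, worth 0.48 × 10.12 = 4.8576 now. Alice offers 4.8576 and keeps 20 − 4.8576 = 15.1424.
Round 1 (Bob proposes): Alice can get 15.1424 next round, worth 0.52 × 15.1424 = 7.874048 now, so Bob offers 7.874048, keeping 12.125952.

7.87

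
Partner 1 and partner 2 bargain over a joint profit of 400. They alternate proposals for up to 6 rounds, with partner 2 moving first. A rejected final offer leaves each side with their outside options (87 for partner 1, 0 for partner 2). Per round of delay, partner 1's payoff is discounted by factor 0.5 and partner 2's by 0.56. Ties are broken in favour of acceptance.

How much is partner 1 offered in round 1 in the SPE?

By backward induction:
Round 6 (partner 1 proposes): rejection yields 0 for partner 2; partner 1 offers 0 and keeps 400.
Round 5 (partner 2 proposes): partner 1 can get 400 next round, worth 0.5 × 400 = 200 now. Partner 2 offers 200 and keeps 400 − 200 = 200.
Round 4 (partner 1 proposes): partner 2 can get 200 next round, worth 0.56 × 200 = 112 now; partner 1 offers that and keeps 288.
Round 3 (partner 2 proposes): partner 1 can get 288 next round, worth 0.5 × 288 = 144 now, so partner 2 offers 144, keeping 256.
Round 2 (partner 1 proposes): partner 2 can get 256 next round, worth 0.56 × 256 = 143.36 now; partner 1 offers that and keeps 256.64.
Round 1 (partner 2 proposes): partner 1 can get 256.64 next round, worth 0.5 × 256.64 = 128.32 now, so partner 2 offers 128.32, keeping 271.68.

128.32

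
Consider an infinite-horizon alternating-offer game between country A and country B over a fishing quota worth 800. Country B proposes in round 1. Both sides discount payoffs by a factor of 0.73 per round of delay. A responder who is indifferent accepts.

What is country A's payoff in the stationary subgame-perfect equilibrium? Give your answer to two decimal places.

337.57

When country B proposes, country A accepts any offer worth at least 0.73 times what country A would get by proposing next round; and vice versa.
This gives x = 800 − 0.73y and y = 800 − 0.73x, where x and y are each side's share when it proposes.
Hence (1 − 0.73·0.73)x = 800(1 − 0.73), i.e. 0.4671·x = 216.
x ≈ 462.4277; country A's share is 800 − x ≈ 337.5723.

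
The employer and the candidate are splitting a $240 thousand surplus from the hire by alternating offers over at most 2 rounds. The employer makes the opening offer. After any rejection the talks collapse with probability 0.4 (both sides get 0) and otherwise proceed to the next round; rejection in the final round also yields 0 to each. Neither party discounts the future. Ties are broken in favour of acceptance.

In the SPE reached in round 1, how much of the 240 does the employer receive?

96

Round 2 (the candidate proposes): the employer will accept anything ≥ 0, so the candidate offers 0 and keeps 240.
Round 1 (the employer proposes): rejecting gives the candidate an expected 0.6 × 240 = 144, so the employer offers 144, keeping 96.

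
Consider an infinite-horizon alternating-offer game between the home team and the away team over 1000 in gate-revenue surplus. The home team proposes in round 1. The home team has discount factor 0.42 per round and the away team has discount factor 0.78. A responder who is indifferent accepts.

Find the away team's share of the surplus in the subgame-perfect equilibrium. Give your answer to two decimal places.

When the home team proposes, the away team accepts any offer worth at least 0.78 times what the away team would get by proposing next round; and vice versa.
This gives x = 1000 − 0.78y and y = 1000 − 0.42x, where x and y are each side's share when it proposes.
Hence (1 − 0.78·0.42)x = 1000(1 − 0.78), i.e. 0.6724·x = 220.
x ≈ 327.1862; the away team's share is 1000 − x ≈ 672.8138.

672.81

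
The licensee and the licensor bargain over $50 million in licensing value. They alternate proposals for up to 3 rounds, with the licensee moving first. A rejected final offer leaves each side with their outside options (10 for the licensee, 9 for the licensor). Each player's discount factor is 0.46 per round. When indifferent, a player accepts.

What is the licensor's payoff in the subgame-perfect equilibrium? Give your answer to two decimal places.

14.32

Round 3 (the licensee proposes): the licensor gets 9 if talks fail, so the licensee offers 9 and keeps 41.
Round 2 (the licensor proposes): the licensee can get 41 next round, worth 0.46 × 41 = 18.86 now, so the licensor offers 18.86, keeping 31.14.
Round 1 (the licensee proposes): the licensor can get 31.14 next round, worth 0.46 × 31.14 = 14.3244 now, so the licensee offers 14.3244, keeping 35.6756.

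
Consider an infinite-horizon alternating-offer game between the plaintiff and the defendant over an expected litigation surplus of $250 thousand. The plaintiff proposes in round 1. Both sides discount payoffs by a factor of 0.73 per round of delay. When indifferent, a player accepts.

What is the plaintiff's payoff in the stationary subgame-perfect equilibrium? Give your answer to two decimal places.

144.51

In a stationary SPE each proposer offers the other exactly their discounted continuation value.
If the plaintiff keeps x when proposing and the defendant keeps y when proposing, then x = 250 − 0.73y and y = 250 − 0.73x.
Solving: x = 250(1 − 0.73) / (1 − 0.73·0.73) = 67.5 / 0.4671 ≈ 144.5087.
The defendant gets 250 − 144.5087 ≈ 105.4913.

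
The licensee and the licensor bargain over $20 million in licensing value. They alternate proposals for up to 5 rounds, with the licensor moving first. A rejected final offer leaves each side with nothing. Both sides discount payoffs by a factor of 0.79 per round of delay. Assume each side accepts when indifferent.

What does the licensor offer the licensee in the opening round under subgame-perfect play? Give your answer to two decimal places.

5.39

Round 5 (the licensor proposes): rejection yields 0 for the licensee; the licensor offers 0 and keeps 20.
Round 4 (the licensee proposes): the licensor can get 20 next round, worth 0.79 × 20 = 15.8 now, so the licensee offers 15.8, keeping 4.2.
Round 3 (the licensor proposes): the licensee can get 4.2 next round, worth 0.79 × 4.2 = 3.318 now. The licensor offers 3.318 and keeps 20 − 3.318 = 16.682.
Round 2 (the licensee proposes): the licensor can get 16.682 next round, worth 0.79 × 16.682 = 13.17878 now. The licensee offers 13.17878 and keeps 20 − 13.17878 = 6.82122.
Round 1 (the licensor proposes): the licensee can get 6.82122 next round, worth 0.79 × 6.82122 = 5.3887638 now; the licensor offers that and keeps 14.6112362.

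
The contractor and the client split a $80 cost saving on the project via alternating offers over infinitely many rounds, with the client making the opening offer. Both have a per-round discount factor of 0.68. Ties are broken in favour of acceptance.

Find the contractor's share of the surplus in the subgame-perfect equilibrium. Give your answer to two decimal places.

32.38

Let x be the client's share when the client proposes and y be the contractor's share when the contractor proposes.
The contractor accepts iff offered ≥ 0.68·y, so x = 80 − 0.68y. Symmetrically y = 80 − 0.68x.
Substituting: x = 80 − 0.68(80 − 0.68x), giving x(1 − 0.68·0.68) = 80(1 − 0.68).
So x = 80 × 0.32 / 0.5376 ≈ 47.6190, and the contractor receives 80 − x ≈ 32.3810.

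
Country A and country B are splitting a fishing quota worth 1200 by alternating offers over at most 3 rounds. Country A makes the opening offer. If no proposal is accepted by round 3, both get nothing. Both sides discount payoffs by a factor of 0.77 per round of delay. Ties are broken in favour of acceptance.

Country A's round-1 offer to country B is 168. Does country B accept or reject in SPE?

Reject

Round 3 (country A proposes): rejection yields 0 for country B; country A offers 0 and keeps 1200.
Round 2 (country B proposes): country A can get 1200 next round, worth 0.77 × 1200 = 924 now, so country B offers 924, keeping 276.
So by rejecting in round 1, country B gets 276 next round, worth 0.77 × 276 = 212.52 now.
Offer 168 < 212.52, so country B rejects.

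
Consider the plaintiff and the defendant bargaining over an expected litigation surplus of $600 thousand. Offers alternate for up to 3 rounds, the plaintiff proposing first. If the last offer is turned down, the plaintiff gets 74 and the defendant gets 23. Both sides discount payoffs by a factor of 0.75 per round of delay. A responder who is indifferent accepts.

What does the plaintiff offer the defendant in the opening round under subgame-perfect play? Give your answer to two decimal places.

125.44

Round 3 (the plaintiff proposes): the defendant gets 23 if talks fail, so the plaintiff offers 23 and keeps 577.
Round 2 (the defendant proposes): the plaintiff can get 577 next round, worth 0.75 × 577 = 432.75 now; the defendant offers that and keeps 167.25.
Round 1 (the plaintiff proposes): the defendant can get 167.25 next round, worth 0.75 × 167.25 = 125.4375 now, so the plaintiff offers 125.4375, keeping 474.5625.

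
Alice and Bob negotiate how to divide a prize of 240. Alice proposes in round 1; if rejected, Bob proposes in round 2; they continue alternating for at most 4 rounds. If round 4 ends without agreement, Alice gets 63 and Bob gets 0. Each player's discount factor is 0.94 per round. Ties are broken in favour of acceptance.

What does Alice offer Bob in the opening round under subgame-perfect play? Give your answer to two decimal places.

Round 4 (Bob proposes): Alice gets 63 if talks fail, so Bob offers 63 and keeps 177.
Round 3 (Alice proposes): Bob can get 177 next round, worth 0.94 × 177 = 166.38 now; Alice offers that and keeps 73.62.
Round 2 (Bob proposes): Alice can get 73.62 next round, worth 0.94 × 73.62 = 69.2028 now, so Bob offers 69.2028, keeping 170.7972.
Round 1 (Alice proposes): Bob can get 170.7972 next round, worth 0.94 × 170.7972 = 160.549368 now. Alice offers 160.549368 and keeps 240 − 160.549368 = 79.450632.

160.55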